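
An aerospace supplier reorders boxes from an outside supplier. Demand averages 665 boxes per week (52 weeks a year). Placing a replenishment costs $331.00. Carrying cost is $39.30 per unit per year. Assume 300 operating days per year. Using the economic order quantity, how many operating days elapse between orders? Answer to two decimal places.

T ≈ 6.62 days

Annual demand D = 665 × 52 = 34,580.
The optimal lot size = √(2DS/H) = √(2 × 34,580 × 331 / 39.3) ≈ 763.21.
Cycle time = Q*/D × 300 = 763.21 / 34,580 × 300 ≈ 6.621 days.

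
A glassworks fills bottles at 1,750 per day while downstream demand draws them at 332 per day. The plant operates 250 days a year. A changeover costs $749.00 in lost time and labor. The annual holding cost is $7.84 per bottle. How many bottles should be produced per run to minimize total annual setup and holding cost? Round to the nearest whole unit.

Annual demand D = 332 × 250 = 83,000.
Production build-up factor (1 − d/p) = 1 − 332/1,750 = 0.8103.
Q* = √(2DS / (H(1 − d/p))) = √(2 × 83,000 × 749 / (7.84 × 0.8103)).
= √(124,334,000 / 6.3526) ≈ 4424.028.

Q* ≈ 4,424 bottles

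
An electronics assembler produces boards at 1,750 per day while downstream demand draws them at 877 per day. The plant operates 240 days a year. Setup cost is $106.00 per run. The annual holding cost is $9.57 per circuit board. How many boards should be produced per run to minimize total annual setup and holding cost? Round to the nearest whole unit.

Annual demand D = 877 × 240 = 210,480.
Production build-up factor (1 − d/p) = 1 − 877/1,750 = 0.4989.
Q* = √(2DS / (H(1 − d/p))) = √(2 × 210,480 × 106 / (9.57 × 0.4989)).
= √(44,621,760 / 4.7741) ≈ 3057.238.

Q* ≈ 3,057 boards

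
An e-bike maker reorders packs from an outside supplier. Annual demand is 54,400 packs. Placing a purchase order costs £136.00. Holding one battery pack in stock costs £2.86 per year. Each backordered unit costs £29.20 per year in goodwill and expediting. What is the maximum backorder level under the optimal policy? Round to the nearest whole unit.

S* ≈ 213 packs

With planned backorders, Q* = √(2DS/H) · √((H+B)/B).
√(2DS/H) = √(2 × 54,400 × 136 / 2.86) = 2274.578.
√((H+B)/B) = √((2.86+29.2)/29.2) = 1.0478.
Q* ≈ 2383.369.
S* = Q* · H/(H+B) = 2383.369 × 2.86/32.06 ≈ 212.615.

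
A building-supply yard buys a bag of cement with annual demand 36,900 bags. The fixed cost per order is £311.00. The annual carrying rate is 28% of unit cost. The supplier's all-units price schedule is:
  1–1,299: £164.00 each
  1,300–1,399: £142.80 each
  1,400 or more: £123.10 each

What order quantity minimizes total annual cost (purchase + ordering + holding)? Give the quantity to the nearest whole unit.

Holding cost per unit per year at price C is H = 0.28·C.
Evaluate total cost at each tier's feasible EOQ or, if the EOQ is below the tier, at the tier's minimum quantity.
EOQ at £164.00 = 707.0 (feasible in tier 1): TC = 36,900×£164.00 + (36,900/707.0)×311 + (707.0/2)×0.28×£164.00 = £6,084,064.54.
EOQ at £142.80 = 757.6 < 1300, so use break Q=1300: TC = 36,900×£142.80 + (36,900/1300.0)×311 + (1300.0/2)×0.28×£142.80 = £5,304,137.22.
EOQ at £123.10 = 816.0 < 1400, so use break Q=1400: TC = 36,900×£123.10 + (36,900/1400.0)×311 + (1400.0/2)×0.28×£123.10 = £4,574,714.67.
Lowest total cost is £4,574,714.67 at Q = 1400.0.

Q* ≈ 1,400 bags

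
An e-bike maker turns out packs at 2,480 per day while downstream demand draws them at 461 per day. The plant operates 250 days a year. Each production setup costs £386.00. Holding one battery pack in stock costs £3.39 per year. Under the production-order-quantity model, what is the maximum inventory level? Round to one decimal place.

Annual demand D = 461 × 250 = 115,250.
Production build-up factor (1 − d/p) = 1 − 461/2,480 = 0.8141.
Q* = √(2DS / (H(1 − d/p))) = √(2 × 115,250 × 386 / (3.39 × 0.8141)).
= √(88,973,000 / 2.7598) ≈ 5677.890.
Maximum inventory = Q*(1 − d/p) = 5677.890 × 0.8141 ≈ 4622.443.

I_max ≈ 4,622.4 packs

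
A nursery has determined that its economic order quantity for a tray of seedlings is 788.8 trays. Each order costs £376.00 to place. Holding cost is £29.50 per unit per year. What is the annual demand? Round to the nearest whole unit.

The basic EOQ model gives Q* = √(2DS/H); rearrange for the unknown.
From Q* = √(2DS/H): D = Q*²H / (2S) = 788.8² × 29.5 / (2 × 376) = 24408.325.

D ≈ 24,408 trays per year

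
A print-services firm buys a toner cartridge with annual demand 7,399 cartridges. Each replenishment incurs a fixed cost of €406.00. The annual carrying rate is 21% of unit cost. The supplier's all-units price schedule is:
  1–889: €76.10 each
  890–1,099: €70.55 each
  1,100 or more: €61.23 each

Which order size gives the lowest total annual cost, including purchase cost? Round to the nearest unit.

Q* ≈ 1,100 cartridges

Holding cost per unit per year at price C is H = 0.21·C.
For each price level, check whether its EOQ is feasible; otherwise the best quantity at that price is the breakpoint.
EOQ at €76.10 = 613.1 (feasible in tier 1): TC = 7,399×€76.10 + (7,399/613.1)×406 + (613.1/2)×0.21×€76.10 = €572,862.56.
EOQ at €70.55 = 636.8 < 890, so use break Q=890: TC = 7,399×€70.55 + (7,399/890.0)×406 + (890.0/2)×0.21×€70.55 = €531,967.62.
EOQ at €61.23 = 683.6 < 1100, so use break Q=1100: TC = 7,399×€61.23 + (7,399/1100.0)×406 + (1100.0/2)×0.21×€61.23 = €462,843.74.
Lowest total cost is €462,843.74 at Q = 1100.0.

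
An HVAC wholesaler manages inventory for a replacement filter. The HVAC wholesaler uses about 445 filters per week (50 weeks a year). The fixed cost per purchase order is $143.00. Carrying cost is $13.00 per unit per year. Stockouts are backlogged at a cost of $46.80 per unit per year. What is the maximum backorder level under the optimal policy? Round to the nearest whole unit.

Annual demand D = 445 × 50 = 22,250.
With planned backorders, Q* = √(2DS/H) · √((H+B)/B).
√(2DS/H) = √(2 × 22,250 × 143 / 13) = 699.643.
√((H+B)/B) = √((13+46.8)/46.8) = 1.1304.
Q* ≈ 790.868.
S* = Q* · H/(H+B) = 790.868 × 13/59.8 ≈ 171.928.

S* ≈ 172 filters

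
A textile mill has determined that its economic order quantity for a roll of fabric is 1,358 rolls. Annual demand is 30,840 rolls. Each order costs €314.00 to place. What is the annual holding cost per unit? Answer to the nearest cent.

Invert the EOQ relation Q*² = 2DS/H.
From Q* = √(2DS/H): H = 2DS / Q*² = 2 × 30,840 × 314 / 1,358² = 10.5021.

H ≈ €10.50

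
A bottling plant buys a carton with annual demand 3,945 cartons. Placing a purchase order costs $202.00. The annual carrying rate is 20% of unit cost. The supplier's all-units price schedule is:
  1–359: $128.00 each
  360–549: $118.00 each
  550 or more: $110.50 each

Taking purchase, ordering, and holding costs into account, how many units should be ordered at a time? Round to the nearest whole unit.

Q* ≈ 550 cartons

Holding cost per unit per year at price C is H = 0.20·C.
Candidates are each tier's EOQ (if it falls in that tier) and each price-break quantity.
EOQ at $128.00 = 249.5 (feasible in tier 1): TC = 3,945×$128.00 + (3,945/249.5)×202 + (249.5/2)×0.20×$128.00 = $511,347.55.
EOQ at $118.00 = 259.9 < 360, so use break Q=360: TC = 3,945×$118.00 + (3,945/360.0)×202 + (360.0/2)×0.20×$118.00 = $471,971.58.
EOQ at $110.50 = 268.5 < 550, so use break Q=550: TC = 3,945×$110.50 + (3,945/550.0)×202 + (550.0/2)×0.20×$110.50 = $443,448.89.
Lowest total cost is $443,448.89 at Q = 550.0.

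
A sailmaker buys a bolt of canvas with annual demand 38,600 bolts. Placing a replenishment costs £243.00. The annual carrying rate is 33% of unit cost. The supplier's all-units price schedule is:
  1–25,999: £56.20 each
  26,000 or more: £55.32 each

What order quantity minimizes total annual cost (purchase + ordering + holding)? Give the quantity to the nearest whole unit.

Holding cost per unit per year at price C is H = 0.33·C.
Evaluate total cost at each tier's feasible EOQ or, if the EOQ is below the tier, at the tier's minimum quantity.
EOQ at £56.20 = 1005.7 (feasible in tier 1): TC = 38,600×£56.20 + (38,600/1005.7)×243 + (1005.7/2)×0.33×£56.20 = £2,187,972.49.
EOQ at £55.32 = 1013.7 < 26000, so use break Q=26000: TC = 38,600×£55.32 + (38,600/26000.0)×243 + (26000.0/2)×0.33×£55.32 = £2,373,035.56.
Lowest total cost is £2,187,972.49 at Q = 1005.7.

Q* ≈ 1,006 bolts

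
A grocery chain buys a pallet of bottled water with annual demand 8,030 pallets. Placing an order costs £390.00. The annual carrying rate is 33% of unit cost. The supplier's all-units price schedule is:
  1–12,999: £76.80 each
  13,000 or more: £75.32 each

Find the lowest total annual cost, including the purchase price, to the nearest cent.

Holding cost per unit per year at price C is H = 0.33·C.
Evaluate total cost at each tier's feasible EOQ or, if the EOQ is below the tier, at the tier's minimum quantity.
EOQ at £76.80 = 497.1 (feasible in tier 1): TC = 8,030×£76.80 + (8,030/497.1)×390 + (497.1/2)×0.33×£76.80 = £629,303.19.
EOQ at £75.32 = 502.0 < 13000, so use break Q=13000: TC = 8,030×£75.32 + (8,030/13000.0)×390 + (13000.0/2)×0.33×£75.32 = £766,621.90.
Lowest total cost among the candidates is at Q = 497.1.

TC* ≈ £629,303.19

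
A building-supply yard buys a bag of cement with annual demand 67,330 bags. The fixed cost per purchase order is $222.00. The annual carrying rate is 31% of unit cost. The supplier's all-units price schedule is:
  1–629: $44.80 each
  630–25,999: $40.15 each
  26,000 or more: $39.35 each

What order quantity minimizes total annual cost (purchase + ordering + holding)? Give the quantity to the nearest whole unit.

Q* ≈ 1,550 bags

Holding cost per unit per year at price C is H = 0.31·C.
For each price level, check whether its EOQ is feasible; otherwise the best quantity at that price is the breakpoint.
Tier 1 ($44.80): EOQ = 1467.2 exceeds tier's upper bound 629, so this tier is dominated.
EOQ at $40.15 = 1549.8 (feasible in tier 2): TC = 67,330×$40.15 + (67,330/1549.8)×222 + (1549.8/2)×0.31×$40.15 = $2,722,588.93.
EOQ at $39.35 = 1565.5 < 26000, so use break Q=26000: TC = 67,330×$39.35 + (67,330/26000.0)×222 + (26000.0/2)×0.31×$39.35 = $2,808,590.89.
Lowest total cost is $2,722,588.93 at Q = 1549.8.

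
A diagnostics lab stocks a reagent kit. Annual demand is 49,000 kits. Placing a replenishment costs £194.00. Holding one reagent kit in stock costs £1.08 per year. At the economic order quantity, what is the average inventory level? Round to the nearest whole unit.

Q* = √(2DS/H) = √(2 × 49,000 × 194 / 1.08) ≈ 4195.68.
Average inventory = Q*/2 ≈ 4195.68 / 2 = 2097.838.

Average inventory ≈ 2,098 kits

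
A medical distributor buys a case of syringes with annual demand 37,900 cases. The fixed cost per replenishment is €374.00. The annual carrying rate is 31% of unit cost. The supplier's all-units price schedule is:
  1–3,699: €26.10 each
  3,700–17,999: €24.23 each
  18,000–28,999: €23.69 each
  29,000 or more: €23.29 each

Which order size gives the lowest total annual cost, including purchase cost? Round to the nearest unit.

Holding cost per unit per year at price C is H = 0.31·C.
For each price level, check whether its EOQ is feasible; otherwise the best quantity at that price is the breakpoint.
EOQ at €26.10 = 1871.8 (feasible in tier 1): TC = 37,900×€26.10 + (37,900/1871.8)×374 + (1871.8/2)×0.31×€26.10 = €1,004,335.08.
EOQ at €24.23 = 1942.7 < 3700, so use break Q=3700: TC = 37,900×€24.23 + (37,900/3700.0)×374 + (3700.0/2)×0.31×€24.23 = €936,043.88.
EOQ at €23.69 = 1964.7 < 18000, so use break Q=18000: TC = 37,900×€23.69 + (37,900/18000.0)×374 + (18000.0/2)×0.31×€23.69 = €964,733.58.
EOQ at €23.29 = 1981.5 < 29000, so use break Q=29000: TC = 37,900×€23.29 + (37,900/29000.0)×374 + (29000.0/2)×0.31×€23.29 = €987,868.33.
Lowest total cost is €936,043.88 at Q = 3700.0.

Q* ≈ 3,700 cases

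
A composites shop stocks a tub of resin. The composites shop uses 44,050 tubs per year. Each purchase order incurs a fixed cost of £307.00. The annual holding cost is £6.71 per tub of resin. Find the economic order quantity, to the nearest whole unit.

EOQ = √(2DS / H) = √(2 × 44,050 × 307 / 6.71).
= √(27,046,700 / 6.71) = √4,030,804.769 ≈ 2007.686.

Q* ≈ 2,008 tubs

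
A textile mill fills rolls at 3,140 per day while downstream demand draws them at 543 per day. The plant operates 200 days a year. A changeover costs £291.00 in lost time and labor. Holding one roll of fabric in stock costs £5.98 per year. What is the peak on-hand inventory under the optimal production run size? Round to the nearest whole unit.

I_max ≈ 2,957 rolls

Annual demand D = 543 × 200 = 108,600.
Production build-up factor (1 − d/p) = 1 − 543/3,140 = 0.8271.
Q* = √(2DS / (H(1 − d/p))) = √(2 × 108,600 × 291 / (5.98 × 0.8271)).
= √(63,205,200 / 4.9459) ≈ 3574.824.
Maximum inventory = Q*(1 − d/p) = 3574.824 × 0.8271 ≈ 2956.630.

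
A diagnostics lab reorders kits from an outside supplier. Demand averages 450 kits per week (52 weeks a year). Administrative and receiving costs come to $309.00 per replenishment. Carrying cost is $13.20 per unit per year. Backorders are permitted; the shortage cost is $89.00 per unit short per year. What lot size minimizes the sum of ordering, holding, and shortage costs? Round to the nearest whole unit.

Annual demand D = 450 × 52 = 23,400.
With planned backorders, Q* = √(2DS/H) · √((H+B)/B).
√(2DS/H) = √(2 × 23,400 × 309 / 13.2) = 1046.683.
√((H+B)/B) = √((13.2+89)/89) = 1.0716.
Q* ≈ 1121.620.

Q* ≈ 1,122 kits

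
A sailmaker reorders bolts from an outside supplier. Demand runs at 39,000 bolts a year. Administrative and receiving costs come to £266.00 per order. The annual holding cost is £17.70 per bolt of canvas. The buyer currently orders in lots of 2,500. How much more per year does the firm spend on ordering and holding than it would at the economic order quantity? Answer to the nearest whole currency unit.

Extra cost ≈ £7,111 per year

EOQ = √(2DS/H) = √(2 × 39,000 × 266 / 17.7) ≈ 1082.68.
Cost at Q* = (D/Q*)S + (Q*/2)H = √(2DSH) ≈ £19,163.50.
Cost at Q = 2,500: (39,000/2,500)×266 + (2,500/2)×17.7 = £4,149.60 + £22,125.00 = £26,274.60.
Excess = £26,274.60 − £19,163.50 = £7,111.10.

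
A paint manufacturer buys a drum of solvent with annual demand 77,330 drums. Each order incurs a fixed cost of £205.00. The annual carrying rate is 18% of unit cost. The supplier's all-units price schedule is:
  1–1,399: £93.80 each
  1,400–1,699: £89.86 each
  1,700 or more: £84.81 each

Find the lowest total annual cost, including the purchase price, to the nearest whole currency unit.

TC* ≈ £6,580,658

Holding cost per unit per year at price C is H = 0.18·C.
Candidates are each tier's EOQ (if it falls in that tier) and each price-break quantity.
EOQ at £93.80 = 1370.3 (feasible in tier 1): TC = 77,330×£93.80 + (77,330/1370.3)×205 + (1370.3/2)×0.18×£93.80 = £7,276,690.82.
EOQ at £89.86 = 1400.1 (feasible in tier 2): TC = 77,330×£89.86 + (77,330/1400.1)×205 + (1400.1/2)×0.18×£89.86 = £6,971,519.48.
EOQ at £84.81 = 1441.1 < 1700, so use break Q=1700: TC = 77,330×£84.81 + (77,330/1700.0)×205 + (1700.0/2)×0.18×£84.81 = £6,580,658.32.
Lowest total cost among the candidates is at Q = 1700.0.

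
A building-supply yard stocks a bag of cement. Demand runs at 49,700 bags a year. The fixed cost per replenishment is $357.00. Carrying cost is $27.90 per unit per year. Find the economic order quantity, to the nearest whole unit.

EOQ = √(2DS / H) = √(2 × 49,700 × 357 / 27.9).
= √(35,485,800 / 27.9) = √1,271,892.4731 ≈ 1127.782.

Q* ≈ 1,128 bags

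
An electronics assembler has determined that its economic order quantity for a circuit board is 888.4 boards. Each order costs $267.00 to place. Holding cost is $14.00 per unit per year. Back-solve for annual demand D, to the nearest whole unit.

D ≈ 20,692 boards per year

Invert the EOQ relation Q*² = 2DS/H.
From Q* = √(2DS/H): D = Q*²H / (2S) = 888.4² × 14 / (2 × 267) = 20692.067.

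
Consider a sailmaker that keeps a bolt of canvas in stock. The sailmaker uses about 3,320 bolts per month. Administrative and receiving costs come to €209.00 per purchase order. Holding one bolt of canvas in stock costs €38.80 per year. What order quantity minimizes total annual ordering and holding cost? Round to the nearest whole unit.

Q* ≈ 655 bolts

Annual demand D = 3,320 × 12 = 39,840.
EOQ = √(2DS / H) = √(2 × 39,840 × 209 / 38.8).
= √(16,653,120 / 38.8) = √429,204.1237 ≈ 655.137.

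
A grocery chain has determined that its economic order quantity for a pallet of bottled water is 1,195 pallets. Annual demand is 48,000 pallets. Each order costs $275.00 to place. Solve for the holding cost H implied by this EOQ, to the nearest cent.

Squaring Q* = √(2DS/H) gives Q*² = 2DS/H.
From Q* = √(2DS/H): H = 2DS / Q*² = 2 × 48,000 × 275 / 1,195² = 18.4871.

H ≈ $18.49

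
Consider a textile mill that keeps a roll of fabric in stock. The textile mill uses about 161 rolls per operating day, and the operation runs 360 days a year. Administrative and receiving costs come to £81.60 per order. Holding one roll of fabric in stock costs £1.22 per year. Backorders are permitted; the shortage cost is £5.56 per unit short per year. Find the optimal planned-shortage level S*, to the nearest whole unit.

Annual demand D = 161 × 360 = 57,960.
With planned backorders, Q* = √(2DS/H) · √((H+B)/B).
√(2DS/H) = √(2 × 57,960 × 81.6 / 1.22) = 2784.482.
√((H+B)/B) = √((1.22+5.56)/5.56) = 1.1043.
Q* ≈ 3074.835.
S* = Q* · H/(H+B) = 3074.835 × 1.22/6.78 ≈ 553.289.

S* ≈ 553 rolls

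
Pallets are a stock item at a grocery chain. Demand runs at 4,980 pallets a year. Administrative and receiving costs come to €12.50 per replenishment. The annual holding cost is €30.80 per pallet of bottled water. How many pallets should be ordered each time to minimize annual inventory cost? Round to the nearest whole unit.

Q* ≈ 64 pallets

EOQ = √(2DS / H) = √(2 × 4,980 × 12.5 / 30.8).
= √(124,500 / 30.8) = √4,042.2078 ≈ 63.578.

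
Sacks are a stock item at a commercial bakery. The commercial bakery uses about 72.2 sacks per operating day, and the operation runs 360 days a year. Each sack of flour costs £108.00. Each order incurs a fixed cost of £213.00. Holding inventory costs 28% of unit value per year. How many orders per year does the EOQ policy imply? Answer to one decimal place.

N ≈ 43.0 orders per year

Annual demand D = 72.2 × 360 = 25,992.
Holding cost H = 0.28 × £108.00 = £30.2400 per unit per year.
EOQ = √(2DS/H) = √(2 × 25,992 × 213 / 30.24) ≈ 605.11.
Orders per year = D / Q* = 25,992 / 605.11 ≈ 42.954.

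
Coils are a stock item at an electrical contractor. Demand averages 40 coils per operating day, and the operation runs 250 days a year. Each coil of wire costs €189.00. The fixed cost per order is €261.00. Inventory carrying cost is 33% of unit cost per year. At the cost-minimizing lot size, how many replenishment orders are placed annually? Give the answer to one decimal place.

Annual demand D = 40 × 250 = 10,000.
Holding cost H = 0.33 × €189.00 = €62.3700 per unit per year.
The optimal lot size = √(2DS/H) = √(2 × 10,000 × 261 / 62.37) ≈ 289.30.
Orders per year = D / Q* = 10,000 / 289.30 ≈ 34.566.

N ≈ 34.6 orders per year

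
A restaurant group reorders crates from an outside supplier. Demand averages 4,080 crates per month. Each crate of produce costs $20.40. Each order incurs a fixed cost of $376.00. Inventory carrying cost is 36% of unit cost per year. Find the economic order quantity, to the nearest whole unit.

Annual demand D = 4,080 × 12 = 48,960.
Holding cost H = 0.36 × $20.40 = $7.3440 per unit per year.
EOQ = √(2DS / H) = √(2 × 48,960 × 376 / 7.344).
= √(36,817,920 / 7.344) = √5,013,333.3333 ≈ 2239.047.

Q* ≈ 2,239 crates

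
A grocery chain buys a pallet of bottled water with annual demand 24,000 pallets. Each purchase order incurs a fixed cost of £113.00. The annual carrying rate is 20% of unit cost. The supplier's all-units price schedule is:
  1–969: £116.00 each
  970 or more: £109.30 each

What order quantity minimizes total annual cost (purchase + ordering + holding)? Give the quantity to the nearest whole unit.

Holding cost per unit per year at price C is H = 0.20·C.
Candidates are each tier's EOQ (if it falls in that tier) and each price-break quantity.
EOQ at £116.00 = 483.5 (feasible in tier 1): TC = 24,000×£116.00 + (24,000/483.5)×113 + (483.5/2)×0.20×£116.00 = £2,795,217.70.
EOQ at £109.30 = 498.1 < 970, so use break Q=970: TC = 24,000×£109.30 + (24,000/970.0)×113 + (970.0/2)×0.20×£109.30 = £2,636,597.98.
Lowest total cost is £2,636,597.98 at Q = 970.0.

Q* ≈ 970 pallets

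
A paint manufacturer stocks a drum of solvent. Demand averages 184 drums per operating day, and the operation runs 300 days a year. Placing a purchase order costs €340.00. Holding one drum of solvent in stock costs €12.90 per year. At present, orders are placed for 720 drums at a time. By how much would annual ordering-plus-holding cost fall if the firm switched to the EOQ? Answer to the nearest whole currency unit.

Extra cost ≈ €8,706 per year

Annual demand D = 184 × 300 = 55,200.
EOQ = √(2DS/H) = √(2 × 55,200 × 340 / 12.9) ≈ 1705.80.
Cost at Q* = (D/Q*)S + (Q*/2)H = √(2DSH) ≈ €22,004.87.
Cost at Q = 720: (55,200/720)×340 + (720/2)×12.9 = €26,066.67 + €4,644.00 = €30,710.67.
Excess = €30,710.67 − €22,004.87 = €8,705.79.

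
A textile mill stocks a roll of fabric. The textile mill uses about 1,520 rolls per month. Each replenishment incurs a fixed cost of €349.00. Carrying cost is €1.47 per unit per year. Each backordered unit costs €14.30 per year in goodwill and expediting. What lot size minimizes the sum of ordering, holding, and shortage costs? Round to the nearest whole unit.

Annual demand D = 1,520 × 12 = 18,240.
With planned backorders, Q* = √(2DS/H) · √((H+B)/B).
√(2DS/H) = √(2 × 18,240 × 349 / 1.47) = 2942.940.
√((H+B)/B) = √((1.47+14.3)/14.3) = 1.0501.
Q* ≈ 3090.504.

Q* ≈ 3,091 rolls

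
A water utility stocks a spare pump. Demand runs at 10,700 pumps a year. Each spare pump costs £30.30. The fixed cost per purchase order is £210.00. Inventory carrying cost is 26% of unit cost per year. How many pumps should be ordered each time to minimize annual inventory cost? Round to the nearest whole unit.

Holding cost H = 0.26 × £30.30 = £7.8780 per unit per year.
EOQ = √(2DS / H) = √(2 × 10,700 × 210 / 7.878).
= √(4,494,000 / 7.878) = √570,449.3526 ≈ 755.281.

Q* ≈ 755 pumps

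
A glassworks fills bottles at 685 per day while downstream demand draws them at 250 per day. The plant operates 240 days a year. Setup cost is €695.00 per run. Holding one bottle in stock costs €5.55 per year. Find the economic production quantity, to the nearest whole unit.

Q* ≈ 4,864 bottles

Annual demand D = 250 × 240 = 60,000.
Production build-up factor (1 − d/p) = 1 − 250/685 = 0.6350.
Q* = √(2DS / (H(1 − d/p))) = √(2 × 60,000 × 695 / (5.55 × 0.6350)).
= √(83,400,000 / 3.5245) ≈ 4864.489.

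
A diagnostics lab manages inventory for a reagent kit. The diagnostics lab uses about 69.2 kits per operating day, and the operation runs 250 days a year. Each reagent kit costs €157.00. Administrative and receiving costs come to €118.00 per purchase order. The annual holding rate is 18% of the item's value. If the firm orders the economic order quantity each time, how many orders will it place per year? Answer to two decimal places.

Annual demand D = 69.2 × 250 = 17,300.
Holding cost H = 0.18 × €157.00 = €28.2600 per unit per year.
The optimal lot size = √(2DS/H) = √(2 × 17,300 × 118 / 28.26) ≈ 380.10.
Orders per year = D / Q* = 17,300 / 380.10 ≈ 45.515.

N ≈ 45.51 orders per year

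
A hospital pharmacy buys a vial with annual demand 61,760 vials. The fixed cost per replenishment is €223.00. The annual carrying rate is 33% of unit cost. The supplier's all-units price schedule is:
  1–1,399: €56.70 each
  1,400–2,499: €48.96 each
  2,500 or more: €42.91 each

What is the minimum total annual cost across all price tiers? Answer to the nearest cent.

Holding cost per unit per year at price C is H = 0.33·C.
For each price level, check whether its EOQ is feasible; otherwise the best quantity at that price is the breakpoint.
EOQ at €56.70 = 1213.3 (feasible in tier 1): TC = 61,760×€56.70 + (61,760/1213.3)×223 + (1213.3/2)×0.33×€56.70 = €3,524,494.29.
EOQ at €48.96 = 1305.7 < 1400, so use break Q=1400: TC = 61,760×€48.96 + (61,760/1400.0)×223 + (1400.0/2)×0.33×€48.96 = €3,044,916.85.
EOQ at €42.91 = 1394.7 < 2500, so use break Q=2500: TC = 61,760×€42.91 + (61,760/2500.0)×223 + (2500.0/2)×0.33×€42.91 = €2,673,330.97.
Lowest total cost among the candidates is at Q = 2500.0.

TC* ≈ €2,673,330.97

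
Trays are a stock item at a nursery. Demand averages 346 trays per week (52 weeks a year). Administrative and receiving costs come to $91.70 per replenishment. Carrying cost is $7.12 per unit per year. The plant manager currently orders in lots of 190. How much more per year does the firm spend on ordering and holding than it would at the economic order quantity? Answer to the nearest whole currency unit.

Annual demand D = 346 × 52 = 17,992.
EOQ = √(2DS/H) = √(2 × 17,992 × 91.7 / 7.12) ≈ 680.77.
Cost at Q* = (D/Q*)S + (Q*/2)H = √(2DSH) ≈ $4,847.07.
Cost at Q = 190: (17,992/190)×91.7 + (190/2)×7.12 = $8,683.51 + $676.40 = $9,359.91.
Excess = $9,359.91 − $4,847.07 = $4,512.84.

Extra cost ≈ $4,513 per year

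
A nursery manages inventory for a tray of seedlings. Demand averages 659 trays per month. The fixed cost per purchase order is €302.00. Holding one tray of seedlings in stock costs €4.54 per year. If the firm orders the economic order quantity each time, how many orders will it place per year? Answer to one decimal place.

N ≈ 7.7 orders per year

Annual demand D = 659 × 12 = 7,908.
Q* = √(2DS/H) = √(2 × 7,908 × 302 / 4.54) ≈ 1025.71.
Orders per year = D / Q* = 7,908 / 1025.71 ≈ 7.710.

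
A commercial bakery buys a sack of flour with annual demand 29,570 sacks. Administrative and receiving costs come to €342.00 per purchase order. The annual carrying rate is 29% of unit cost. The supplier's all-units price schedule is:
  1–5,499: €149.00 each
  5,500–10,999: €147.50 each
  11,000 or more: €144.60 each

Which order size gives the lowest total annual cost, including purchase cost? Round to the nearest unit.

Holding cost per unit per year at price C is H = 0.29·C.
Evaluate total cost at each tier's feasible EOQ or, if the EOQ is below the tier, at the tier's minimum quantity.
EOQ at €149.00 = 684.2 (feasible in tier 1): TC = 29,570×€149.00 + (29,570/684.2)×342 + (684.2/2)×0.29×€149.00 = €4,435,492.82.
EOQ at €147.50 = 687.6 < 5500, so use break Q=5500: TC = 29,570×€147.50 + (29,570/5500.0)×342 + (5500.0/2)×0.29×€147.50 = €4,481,044.97.
EOQ at €144.60 = 694.5 < 11000, so use break Q=11000: TC = 29,570×€144.60 + (29,570/11000.0)×342 + (11000.0/2)×0.29×€144.60 = €4,507,378.36.
Lowest total cost is €4,435,492.82 at Q = 684.2.

Q* ≈ 684 sacks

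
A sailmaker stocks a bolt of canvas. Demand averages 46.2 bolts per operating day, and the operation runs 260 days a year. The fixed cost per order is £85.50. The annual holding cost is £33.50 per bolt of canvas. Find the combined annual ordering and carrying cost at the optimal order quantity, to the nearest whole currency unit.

TC* ≈ £8,295

Annual demand D = 46.2 × 260 = 12,012.
The optimal lot size = √(2DS/H) = √(2 × 12,012 × 85.5 / 33.5) ≈ 247.62.
At Q*, ordering cost (D/Q*)S equals holding cost (Q*/2)H, each = √(DSH/2).
Minimum total = √(2DSH) = √(2 × 12,012 × 85.5 × 33.5) ≈ 8295.224.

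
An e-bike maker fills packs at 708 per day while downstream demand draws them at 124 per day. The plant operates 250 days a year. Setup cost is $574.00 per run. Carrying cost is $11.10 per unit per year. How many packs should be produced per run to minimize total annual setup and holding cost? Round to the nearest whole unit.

Q* ≈ 1,972 packs

Annual demand D = 124 × 250 = 31,000.
Production build-up factor (1 − d/p) = 1 − 124/708 = 0.8249.
Q* = √(2DS / (H(1 − d/p))) = √(2 × 31,000 × 574 / (11.1 × 0.8249)).
= √(35,588,000 / 9.1559) ≈ 1971.517.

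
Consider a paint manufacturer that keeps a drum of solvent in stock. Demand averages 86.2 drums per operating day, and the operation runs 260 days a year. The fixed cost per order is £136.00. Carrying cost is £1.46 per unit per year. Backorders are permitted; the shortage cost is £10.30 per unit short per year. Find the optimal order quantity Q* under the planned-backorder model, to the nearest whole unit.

Annual demand D = 86.2 × 260 = 22,412.
With planned backorders, Q* = √(2DS/H) · √((H+B)/B).
√(2DS/H) = √(2 × 22,412 × 136 / 1.46) = 2043.376.
√((H+B)/B) = √((1.46+10.3)/10.3) = 1.0685.
Q* ≈ 2183.400.

Q* ≈ 2,183 drums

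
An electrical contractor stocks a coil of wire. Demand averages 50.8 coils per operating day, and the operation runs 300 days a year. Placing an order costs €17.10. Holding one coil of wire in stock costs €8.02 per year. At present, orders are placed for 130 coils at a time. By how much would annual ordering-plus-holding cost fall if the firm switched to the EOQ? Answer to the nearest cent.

Annual demand D = 50.8 × 300 = 15,240.
EOQ = √(2DS/H) = √(2 × 15,240 × 17.1 / 8.02) ≈ 254.93.
Cost at Q* = (D/Q*)S + (Q*/2)H = √(2DSH) ≈ €2,044.53.
Cost at Q = 130: (15,240/130)×17.1 + (130/2)×8.02 = €2,004.65 + €521.30 = €2,525.95.
Excess = €2,525.95 − €2,044.53 = €481.42.

Extra cost ≈ €481.42 per year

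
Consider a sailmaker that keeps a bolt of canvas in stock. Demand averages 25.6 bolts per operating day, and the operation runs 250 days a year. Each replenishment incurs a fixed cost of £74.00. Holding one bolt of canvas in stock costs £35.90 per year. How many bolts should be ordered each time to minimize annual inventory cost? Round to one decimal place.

Q* ≈ 162.4 bolts

Annual demand D = 25.6 × 250 = 6,400.
EOQ = √(2DS / H) = √(2 × 6,400 × 74 / 35.9).
= √(947,200 / 35.9) = √26,384.4011 ≈ 162.433.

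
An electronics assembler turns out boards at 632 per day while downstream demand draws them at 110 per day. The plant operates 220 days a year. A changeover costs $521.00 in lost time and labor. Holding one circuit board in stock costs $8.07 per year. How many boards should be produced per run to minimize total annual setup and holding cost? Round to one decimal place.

Q* ≈ 1,945.0 boards

Annual demand D = 110 × 220 = 24,200.
Production build-up factor (1 − d/p) = 1 − 110/632 = 0.8259.
Q* = √(2DS / (H(1 − d/p))) = √(2 × 24,200 × 521 / (8.07 × 0.8259)).
= √(25,216,400 / 6.6654) ≈ 1945.038.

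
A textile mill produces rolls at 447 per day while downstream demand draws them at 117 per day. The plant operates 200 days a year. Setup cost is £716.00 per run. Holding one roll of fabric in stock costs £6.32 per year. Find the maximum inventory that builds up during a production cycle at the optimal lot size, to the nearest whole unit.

I_max ≈ 1,978 rolls

Annual demand D = 117 × 200 = 23,400.
Production build-up factor (1 − d/p) = 1 − 117/447 = 0.7383.
Q* = √(2DS / (H(1 − d/p))) = √(2 × 23,400 × 716 / (6.32 × 0.7383)).
= √(33,508,800 / 4.6658) ≈ 2679.894.
Maximum inventory = Q*(1 − d/p) = 2679.894 × 0.7383 ≈ 1978.446.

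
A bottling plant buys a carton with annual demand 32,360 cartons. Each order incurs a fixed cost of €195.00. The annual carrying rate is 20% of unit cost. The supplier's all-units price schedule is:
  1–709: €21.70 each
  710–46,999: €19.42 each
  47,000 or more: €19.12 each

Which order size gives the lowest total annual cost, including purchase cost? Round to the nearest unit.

Holding cost per unit per year at price C is H = 0.20·C.
Evaluate total cost at each tier's feasible EOQ or, if the EOQ is below the tier, at the tier's minimum quantity.
Tier 1 (€21.70): EOQ = 1705.3 exceeds tier's upper bound 709, so this tier is dominated.
EOQ at €19.42 = 1802.6 (feasible in tier 2): TC = 32,360×€19.42 + (32,360/1802.6)×195 + (1802.6/2)×0.20×€19.42 = €635,432.46.
EOQ at €19.12 = 1816.7 < 47000, so use break Q=47000: TC = 32,360×€19.12 + (32,360/47000.0)×195 + (47000.0/2)×0.20×€19.12 = €708,721.46.
Lowest total cost is €635,432.46 at Q = 1802.6.

Q* ≈ 1,803 cartons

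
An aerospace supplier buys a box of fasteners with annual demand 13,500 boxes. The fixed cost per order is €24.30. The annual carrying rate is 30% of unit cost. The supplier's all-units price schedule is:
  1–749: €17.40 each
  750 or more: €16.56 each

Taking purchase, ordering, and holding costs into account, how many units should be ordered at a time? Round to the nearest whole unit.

Q* ≈ 750 boxes

Holding cost per unit per year at price C is H = 0.30·C.
Candidates are each tier's EOQ (if it falls in that tier) and each price-break quantity.
EOQ at €17.40 = 354.5 (feasible in tier 1): TC = 13,500×€17.40 + (13,500/354.5)×24.3 + (354.5/2)×0.30×€17.40 = €236,750.63.
EOQ at €16.56 = 363.4 < 750, so use break Q=750: TC = 13,500×€16.56 + (13,500/750.0)×24.3 + (750.0/2)×0.30×€16.56 = €225,860.40.
Lowest total cost is €225,860.40 at Q = 750.0.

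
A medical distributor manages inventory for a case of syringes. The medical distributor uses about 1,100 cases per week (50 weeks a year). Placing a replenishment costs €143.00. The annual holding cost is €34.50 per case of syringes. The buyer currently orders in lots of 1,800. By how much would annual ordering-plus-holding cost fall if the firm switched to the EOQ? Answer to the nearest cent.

Extra cost ≈ €12,123.84 per year

Annual demand D = 1,100 × 50 = 55,000.
EOQ = √(2DS/H) = √(2 × 55,000 × 143 / 34.5) ≈ 675.23.
Cost at Q* = (D/Q*)S + (Q*/2)H = √(2DSH) ≈ €23,295.60.
Cost at Q = 1,800: (55,000/1,800)×143 + (1,800/2)×34.5 = €4,369.44 + €31,050.00 = €35,419.44.
Excess = €35,419.44 − €23,295.60 = €12,123.84.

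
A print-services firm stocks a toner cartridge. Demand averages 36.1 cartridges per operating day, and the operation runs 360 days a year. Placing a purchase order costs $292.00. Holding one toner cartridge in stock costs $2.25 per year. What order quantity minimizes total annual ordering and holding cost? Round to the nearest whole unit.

Q* ≈ 1,837 cartridges

Annual demand D = 36.1 × 360 = 12,996.
EOQ = √(2DS / H) = √(2 × 12,996 × 292 / 2.25).
= √(7,589,664 / 2.25) = √3,373,184 ≈ 1836.623.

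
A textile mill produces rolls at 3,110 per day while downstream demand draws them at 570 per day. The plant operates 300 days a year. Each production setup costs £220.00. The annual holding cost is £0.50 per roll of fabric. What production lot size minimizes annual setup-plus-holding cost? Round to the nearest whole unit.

Q* ≈ 13,574 rolls

Annual demand D = 570 × 300 = 171,000.
Production build-up factor (1 − d/p) = 1 − 570/3,110 = 0.8167.
Q* = √(2DS / (H(1 − d/p))) = √(2 × 171,000 × 220 / (0.5 × 0.8167)).
= √(75,240,000 / 0.4084) ≈ 13573.840.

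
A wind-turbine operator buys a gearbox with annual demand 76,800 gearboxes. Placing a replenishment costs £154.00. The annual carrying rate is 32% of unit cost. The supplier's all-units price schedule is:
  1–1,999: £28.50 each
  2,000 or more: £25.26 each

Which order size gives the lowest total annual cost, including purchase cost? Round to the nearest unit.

Holding cost per unit per year at price C is H = 0.32·C.
Candidates are each tier's EOQ (if it falls in that tier) and each price-break quantity.
EOQ at £28.50 = 1610.5 (feasible in tier 1): TC = 76,800×£28.50 + (76,800/1610.5)×154 + (1610.5/2)×0.32×£28.50 = £2,203,487.69.
EOQ at £25.26 = 1710.7 < 2000, so use break Q=2000: TC = 76,800×£25.26 + (76,800/2000.0)×154 + (2000.0/2)×0.32×£25.26 = £1,953,964.80.
Lowest total cost is £1,953,964.80 at Q = 2000.0.

Q* ≈ 2,000 gearboxes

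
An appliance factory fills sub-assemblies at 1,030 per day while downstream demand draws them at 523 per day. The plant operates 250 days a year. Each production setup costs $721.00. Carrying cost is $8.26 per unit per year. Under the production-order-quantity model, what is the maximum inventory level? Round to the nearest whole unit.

Annual demand D = 523 × 250 = 130,750.
Production build-up factor (1 − d/p) = 1 − 523/1,030 = 0.4922.
Q* = √(2DS / (H(1 − d/p))) = √(2 × 130,750 × 721 / (8.26 × 0.4922)).
= √(188,541,500 / 4.0658) ≈ 6809.702.
Maximum inventory = Q*(1 − d/p) = 6809.702 × 0.4922 ≈ 3351.960.

I_max ≈ 3,352 sub-assemblies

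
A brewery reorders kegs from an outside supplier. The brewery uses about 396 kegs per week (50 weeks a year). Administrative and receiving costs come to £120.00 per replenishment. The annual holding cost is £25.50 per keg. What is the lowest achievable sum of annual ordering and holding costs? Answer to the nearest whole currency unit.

TC* ≈ £11,008

Annual demand D = 396 × 50 = 19,800.
The optimal lot size = √(2DS/H) = √(2 × 19,800 × 120 / 25.5) ≈ 431.69.
At the optimum the two cost components are equal, so total cost = 2·(Q*/2)H = Q*·H.
Minimum total = √(2DSH) = √(2 × 19,800 × 120 × 25.5) ≈ 11007.997.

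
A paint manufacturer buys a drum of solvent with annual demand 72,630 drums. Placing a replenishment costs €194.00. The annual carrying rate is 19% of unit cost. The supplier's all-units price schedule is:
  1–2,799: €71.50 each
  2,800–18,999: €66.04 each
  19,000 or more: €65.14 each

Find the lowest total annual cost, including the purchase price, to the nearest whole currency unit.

Holding cost per unit per year at price C is H = 0.19·C.
Candidates are each tier's EOQ (if it falls in that tier) and each price-break quantity.
EOQ at €71.50 = 1440.3 (feasible in tier 1): TC = 72,630×€71.50 + (72,630/1440.3)×194 + (1440.3/2)×0.19×€71.50 = €5,212,611.07.
EOQ at €66.04 = 1498.6 < 2800, so use break Q=2800: TC = 72,630×€66.04 + (72,630/2800.0)×194 + (2800.0/2)×0.19×€66.04 = €4,819,084.06.
EOQ at €65.14 = 1508.9 < 19000, so use break Q=19000: TC = 72,630×€65.14 + (72,630/19000.0)×194 + (19000.0/2)×0.19×€65.14 = €4,849,437.49.
Lowest total cost among the candidates is at Q = 2800.0.

TC* ≈ €4,819,084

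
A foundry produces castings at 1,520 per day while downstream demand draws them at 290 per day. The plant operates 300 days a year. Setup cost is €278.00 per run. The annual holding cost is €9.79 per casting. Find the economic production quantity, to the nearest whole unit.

Annual demand D = 290 × 300 = 87,000.
Production build-up factor (1 − d/p) = 1 − 290/1,520 = 0.8092.
Q* = √(2DS / (H(1 − d/p))) = √(2 × 87,000 × 278 / (9.79 × 0.8092)).
= √(48,372,000 / 7.9222) ≈ 2471.012.

Q* ≈ 2,471 castings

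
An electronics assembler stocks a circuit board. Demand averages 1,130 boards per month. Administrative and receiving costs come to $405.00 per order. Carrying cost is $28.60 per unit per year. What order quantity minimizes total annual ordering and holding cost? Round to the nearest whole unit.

Annual demand D = 1,130 × 12 = 13,560.
EOQ = √(2DS / H) = √(2 × 13,560 × 405 / 28.6).
= √(10,983,600 / 28.6) = √384,041.958 ≈ 619.711.

Q* ≈ 620 boards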